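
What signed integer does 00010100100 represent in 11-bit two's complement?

Binary: 00010100100
Sign bit: 0 (non-negative)
Read directly as an unsigned value:
00010100100 = 128 + 32 + 4 = 164
Value: 164



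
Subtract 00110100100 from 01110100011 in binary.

Method 1 - Direct subtraction (column by column from the right: bit − bit − borrow-in; if negative, add 2 and borrow 1 from the next column):
borrow: 01111111000
        01110100011
-       00110100100
-------------------
        00111111111

Method 2 - Add two's complement:
Two's complement of 00110100100: invert → 11001011011, add 1 → 11001011100
  01110100011
+ 11001011100
-------------
 100111111111  (end carry out of the top bit = 1)
Discarding the end carry: 00111111111
Decimal check:
  01110100011 = 512 + 256 + 128 + 32 + 2 + 1 = 931
  00110100100 = 256 + 128 + 32 + 4 = 420
  931 - 420 = 511, and 00111111111 = 256 + 128 + 64 + 32 + 16 + 8 + 4 + 2 + 1 = 511 ✓



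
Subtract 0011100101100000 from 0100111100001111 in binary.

Method 1 - Direct subtraction (column by column from the right: bit − bit − borrow-in; if negative, add 2 and borrow 1 from the next column):
borrow: 0110001111000000
        0100111100001111
-       0011100101100000
------------------------
        0001010110101111

Method 2 - Add two's complement:
Two's complement of 0011100101100000: invert → 1100011010011111, add 1 → 1100011010100000
  0100111100001111
+ 1100011010100000
------------------
 10001010110101111  (end carry out of the top bit = 1)
Discarding the end carry: 0001010110101111
Decimal check:
  0100111100001111 = 16384 + 2048 + 1024 + 512 + 256 + 8 + 4 + 2 + 1 = 20239
  0011100101100000 = 8192 + 4096 + 2048 + 256 + 64 + 32 = 14688
  20239 - 14688 = 5551, and 0001010110101111 = 4096 + 1024 + 256 + 128 + 32 + 8 + 4 + 2 + 1 = 5551 ✓



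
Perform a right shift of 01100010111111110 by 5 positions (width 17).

Original: 01100010111111110 (decimal 50686)
Shift right by 5 positions
Drop the 5 low bits; fill with zeros on the left
Result: 00000011000101111 (decimal 1583)
Equivalent: 50686 >> 5 = 50686 ÷ 2^5 = 1583



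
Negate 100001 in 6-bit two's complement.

Original (sign bit 1, negative): 100001
Step 1 - Invert all bits: 011110
Step 2 - Add 1: 011111
Verification: 100001 + 011111 = 1000000; discarding the end carry (carry out of the top bit) leaves the 6-bit value 000000, as required for x + (-x)



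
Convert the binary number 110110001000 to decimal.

Sum of powers of 2 for each 1-bit:
2^3 + 2^7 + 2^8 + 2^10 + 2^11
= 8 + 128 + 256 + 1024 + 2048
= 3464



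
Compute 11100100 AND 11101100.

AND: 1 only when both bits are 1
  11100100
& 11101100
----------
  11100100
Decimal: 228 & 236 = 228



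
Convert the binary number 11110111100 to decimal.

Sum of powers of 2 for each 1-bit:
2^2 + 2^3 + 2^4 + 2^5 + 2^7 + 2^8 + 2^9 + 2^10
= 4 + 8 + 16 + 32 + 128 + 256 + 512 + 1024
= 1980



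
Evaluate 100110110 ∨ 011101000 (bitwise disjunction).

OR: 1 when either bit is 1
  100110110
| 011101000
-----------
  111111110
Decimal: 310 | 232 = 510



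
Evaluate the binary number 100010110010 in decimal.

Sum of powers of 2 for each 1-bit:
2^1 + 2^4 + 2^5 + 2^7 + 2^11
= 2 + 16 + 32 + 128 + 2048
= 2226



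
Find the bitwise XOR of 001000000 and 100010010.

XOR: 1 when bits differ
  001000000
^ 100010010
-----------
  101010010
Decimal: 64 ^ 274 = 338



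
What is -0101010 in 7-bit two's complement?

Original: 0101010
Step 1 - Invert all bits: 1010101
Step 2 - Add 1: 1010110
Verification: 0101010 + 1010110 = 10000000; discarding the end carry (carry out of the top bit) leaves the 7-bit value 0000000, as required for x + (-x)



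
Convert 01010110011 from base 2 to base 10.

Sum of powers of 2 for each 1-bit:
2^0 + 2^1 + 2^4 + 2^5 + 2^7 + 2^9
= 1 + 2 + 16 + 32 + 128 + 512
= 691



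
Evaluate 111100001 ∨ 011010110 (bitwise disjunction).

OR: 1 when either bit is 1
  111100001
| 011010110
-----------
  111110111
Decimal: 481 | 214 = 503



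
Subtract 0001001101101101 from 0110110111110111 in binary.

Method 1 - Direct subtraction (column by column from the right: bit − bit − borrow-in; if negative, add 2 and borrow 1 from the next column):
borrow: 0010010000010000
        0110110111110111
-       0001001101101101
------------------------
        0101101010001010

Method 2 - Add two's complement:
Two's complement of 0001001101101101: invert → 1110110010010010, add 1 → 1110110010010011
  0110110111110111
+ 1110110010010011
------------------
 10101101010001010  (end carry out of the top bit = 1)
Discarding the end carry: 0101101010001010
Decimal check:
  0110110111110111 = 16384 + 8192 + 2048 + 1024 + 256 + 128 + 64 + 32 + 16 + 4 + 2 + 1 = 28151
  0001001101101101 = 4096 + 512 + 256 + 64 + 32 + 8 + 4 + 1 = 4973
  28151 - 4973 = 23178, and 0101101010001010 = 16384 + 4096 + 2048 + 512 + 128 + 8 + 2 = 23178 ✓



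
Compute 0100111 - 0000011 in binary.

Method 1 - Direct subtraction (column by column from the right: bit − bit − borrow-in; if negative, add 2 and borrow 1 from the next column):
borrow: 0000000
        0100111
-       0000011
---------------
        0100100

Method 2 - Add two's complement:
Two's complement of 0000011: invert → 1111100, add 1 → 1111101
  0100111
+ 1111101
---------
 10100100  (end carry out of the top bit = 1)
Discarding the end carry: 0100100
Decimal check:
  0100111 = 32 + 4 + 2 + 1 = 39
  0000011 = 2 + 1 = 3
  39 - 3 = 36, and 0100100 = 32 + 4 = 36 ✓



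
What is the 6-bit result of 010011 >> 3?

Original: 010011 (decimal 19)
Shift right by 3 positions
Drop the 3 low bits; fill with zeros on the left
Result: 000010 (decimal 2)
Equivalent: 19 >> 3 = 19 ÷ 2^3 = 2



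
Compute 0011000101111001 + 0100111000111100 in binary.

Add column by column from the right: bit + bit + carry-in; write the sum mod 2, carry 1 when the sum is 2 or 3.
carry:  0000000011110000
        0011000101111001
+       0100111000111100
------------------------
       00111111110110101
(the carry out of the leftmost column, 0, becomes the leading bit)
Decimal check:
  0011000101111001 = 8192 + 4096 + 256 + 64 + 32 + 16 + 8 + 1 = 12665
  0100111000111100 = 16384 + 2048 + 1024 + 512 + 32 + 16 + 8 + 4 = 20028
  12665 + 20028 = 32693, and 00111111110110101 = 16384 + 8192 + 4096 + 2048 + 1024 + 512 + 256 + 128 + 32 + 16 + 4 + 1 = 32693 ✓



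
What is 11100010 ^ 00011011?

XOR: 1 when bits differ
  11100010
^ 00011011
----------
  11111001
Decimal: 226 ^ 27 = 249



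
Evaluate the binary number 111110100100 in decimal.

Sum of powers of 2 for each 1-bit:
2^2 + 2^5 + 2^7 + 2^8 + 2^9 + 2^10 + 2^11
= 4 + 32 + 128 + 256 + 512 + 1024 + 2048
= 4004



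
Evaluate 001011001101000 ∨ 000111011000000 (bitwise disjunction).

OR: 1 when either bit is 1
  001011001101000
| 000111011000000
-----------------
  001111011101000
Decimal: 5736 | 3776 = 7912



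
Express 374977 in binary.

Using repeated division by 2:
374977 ÷ 2 = 187488 remainder 1
187488 ÷ 2 = 93744 remainder 0
93744 ÷ 2 = 46872 remainder 0
46872 ÷ 2 = 23436 remainder 0
23436 ÷ 2 = 11718 remainder 0
11718 ÷ 2 = 5859 remainder 0
5859 ÷ 2 = 2929 remainder 1
2929 ÷ 2 = 1464 remainder 1
1464 ÷ 2 = 732 remainder 0
732 ÷ 2 = 366 remainder 0
366 ÷ 2 = 183 remainder 0
183 ÷ 2 = 91 remainder 1
91 ÷ 2 = 45 remainder 1
45 ÷ 2 = 22 remainder 1
22 ÷ 2 = 11 remainder 0
11 ÷ 2 = 5 remainder 1
5 ÷ 2 = 2 remainder 1
2 ÷ 2 = 1 remainder 0
1 ÷ 2 = 0 remainder 1
Reading remainders bottom to top: 1011011100011000001



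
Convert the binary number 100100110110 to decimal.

Sum of powers of 2 for each 1-bit:
2^1 + 2^2 + 2^4 + 2^5 + 2^8 + 2^11
= 2 + 4 + 16 + 32 + 256 + 2048
= 2358



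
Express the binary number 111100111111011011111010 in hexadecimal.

Group into 4-bit nibbles from right:
  1111 = F
  0011 = 3
  1111 = F
  0110 = 6
  1111 = F
  1010 = A
Result: F3F6FA



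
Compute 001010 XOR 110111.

XOR: 1 when bits differ
  001010
^ 110111
--------
  111101
Decimal: 10 ^ 55 = 61



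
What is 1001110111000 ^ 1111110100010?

XOR: 1 when bits differ
  1001110111000
^ 1111110100010
---------------
  0110000011010
Decimal: 5048 ^ 8098 = 3098



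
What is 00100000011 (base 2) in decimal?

Sum of powers of 2 for each 1-bit:
2^0 + 2^1 + 2^8
= 1 + 2 + 256
= 259



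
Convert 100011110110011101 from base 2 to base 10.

Sum of powers of 2 for each 1-bit:
2^0 + 2^2 + 2^3 + 2^4 + 2^7 + 2^8 + 2^10 + 2^11 + 2^12 + 2^13 + 2^17
= 1 + 4 + 8 + 16 + 128 + 256 + 1024 + 2048 + 4096 + 8192 + 131072
= 146845



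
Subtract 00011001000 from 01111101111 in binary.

Method 1 - Direct subtraction (column by column from the right: bit − bit − borrow-in; if negative, add 2 and borrow 1 from the next column):
borrow: 00000000000
        01111101111
-       00011001000
-------------------
        01100100111

Method 2 - Add two's complement:
Two's complement of 00011001000: invert → 11100110111, add 1 → 11100111000
  01111101111
+ 11100111000
-------------
 101100100111  (end carry out of the top bit = 1)
Discarding the end carry: 01100100111
Decimal check:
  01111101111 = 512 + 256 + 128 + 64 + 32 + 8 + 4 + 2 + 1 = 1007
  00011001000 = 128 + 64 + 8 = 200
  1007 - 200 = 807, and 01100100111 = 512 + 256 + 32 + 4 + 2 + 1 = 807 ✓



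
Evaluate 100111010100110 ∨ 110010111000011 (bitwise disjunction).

OR: 1 when either bit is 1
  100111010100110
| 110010111000011
-----------------
  110111111100111
Decimal: 20134 | 26051 = 28647



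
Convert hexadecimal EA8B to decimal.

Expand by place value (powers of 16):
Digit values: E = 14, A = 10, B = 11
EA8B = 14 × 16^3 + 10 × 16^2 + 8 × 16^1 + 11 × 16^0
= 14 × 4096 + 10 × 256 + 8 × 16 + 11 × 1
= 57344 + 2560 + 128 + 11
= 60043



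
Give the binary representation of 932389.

Using repeated division by 2:
932389 ÷ 2 = 466194 remainder 1
466194 ÷ 2 = 233097 remainder 0
233097 ÷ 2 = 116548 remainder 1
116548 ÷ 2 = 58274 remainder 0
58274 ÷ 2 = 29137 remainder 0
29137 ÷ 2 = 14568 remainder 1
14568 ÷ 2 = 7284 remainder 0
7284 ÷ 2 = 3642 remainder 0
3642 ÷ 2 = 1821 remainder 0
1821 ÷ 2 = 910 remainder 1
910 ÷ 2 = 455 remainder 0
455 ÷ 2 = 227 remainder 1
227 ÷ 2 = 113 remainder 1
113 ÷ 2 = 56 remainder 1
56 ÷ 2 = 28 remainder 0
28 ÷ 2 = 14 remainder 0
14 ÷ 2 = 7 remainder 0
7 ÷ 2 = 3 remainder 1
3 ÷ 2 = 1 remainder 1
1 ÷ 2 = 0 remainder 1
Reading remainders bottom to top: 11100011101000100101



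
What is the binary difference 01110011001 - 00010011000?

Method 1 - Direct subtraction (column by column from the right: bit − bit − borrow-in; if negative, add 2 and borrow 1 from the next column):
borrow: 00000000000
        01110011001
-       00010011000
-------------------
        01100000001

Method 2 - Add two's complement:
Two's complement of 00010011000: invert → 11101100111, add 1 → 11101101000
  01110011001
+ 11101101000
-------------
 101100000001  (end carry out of the top bit = 1)
Discarding the end carry: 01100000001
Decimal check:
  01110011001 = 512 + 256 + 128 + 16 + 8 + 1 = 921
  00010011000 = 128 + 16 + 8 = 152
  921 - 152 = 769, and 01100000001 = 512 + 256 + 1 = 769 ✓



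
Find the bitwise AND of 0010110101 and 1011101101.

AND: 1 only when both bits are 1
  0010110101
& 1011101101
------------
  0010100101
Decimal: 181 & 749 = 165



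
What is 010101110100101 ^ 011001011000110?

XOR: 1 when bits differ
  010101110100101
^ 011001011000110
-----------------
  001100101100011
Decimal: 11173 ^ 12998 = 6499



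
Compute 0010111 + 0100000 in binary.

Add column by column from the right: bit + bit + carry-in; write the sum mod 2, carry 1 when the sum is 2 or 3.
carry:  0000000
        0010111
+       0100000
---------------
       00110111
(the carry out of the leftmost column, 0, becomes the leading bit)
Decimal check:
  0010111 = 16 + 4 + 2 + 1 = 23
  0100000 = 32
  23 + 32 = 55, and 00110111 = 32 + 16 + 4 + 2 + 1 = 55 ✓



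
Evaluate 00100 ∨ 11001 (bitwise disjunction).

OR: 1 when either bit is 1
  00100
| 11001
-------
  11101
Decimal: 4 | 25 = 29



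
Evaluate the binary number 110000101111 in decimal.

Sum of powers of 2 for each 1-bit:
2^0 + 2^1 + 2^2 + 2^3 + 2^5 + 2^10 + 2^11
= 1 + 2 + 4 + 8 + 32 + 1024 + 2048
= 3119



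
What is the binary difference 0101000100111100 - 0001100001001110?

Method 1 - Direct subtraction (column by column from the right: bit − bit − borrow-in; if negative, add 2 and borrow 1 from the next column):
borrow: 0111000110011100
        0101000100111100
-       0001100001001110
------------------------
        0011100011101110

Method 2 - Add two's complement:
Two's complement of 0001100001001110: invert → 1110011110110001, add 1 → 1110011110110010
  0101000100111100
+ 1110011110110010
------------------
 10011100011101110  (end carry out of the top bit = 1)
Discarding the end carry: 0011100011101110
Decimal check:
  0101000100111100 = 16384 + 4096 + 256 + 32 + 16 + 8 + 4 = 20796
  0001100001001110 = 4096 + 2048 + 64 + 8 + 4 + 2 = 6222
  20796 - 6222 = 14574, and 0011100011101110 = 8192 + 4096 + 2048 + 128 + 64 + 32 + 8 + 4 + 2 = 14574 ✓



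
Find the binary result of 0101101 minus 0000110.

Method 1 - Direct subtraction (column by column from the right: bit − bit − borrow-in; if negative, add 2 and borrow 1 from the next column):
borrow: 0001100
        0101101
-       0000110
---------------
        0100111

Method 2 - Add two's complement:
Two's complement of 0000110: invert → 1111001, add 1 → 1111010
  0101101
+ 1111010
---------
 10100111  (end carry out of the top bit = 1)
Discarding the end carry: 0100111
Decimal check:
  0101101 = 32 + 8 + 4 + 1 = 45
  0000110 = 4 + 2 = 6
  45 - 6 = 39, and 0100111 = 32 + 4 + 2 + 1 = 39 ✓



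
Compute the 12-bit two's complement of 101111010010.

Original (sign bit 1, negative): 101111010010
Step 1 - Invert all bits: 010000101101
Step 2 - Add 1: 010000101110
Verification: 101111010010 + 010000101110 = 1000000000000; discarding the end carry (carry out of the top bit) leaves the 12-bit value 000000000000, as required for x + (-x)



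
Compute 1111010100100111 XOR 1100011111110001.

XOR: 1 when bits differ
  1111010100100111
^ 1100011111110001
------------------
  0011001011010110
Decimal: 62759 ^ 51185 = 13014



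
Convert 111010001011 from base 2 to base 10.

Sum of powers of 2 for each 1-bit:
2^0 + 2^1 + 2^3 + 2^7 + 2^9 + 2^10 + 2^11
= 1 + 2 + 8 + 128 + 512 + 1024 + 2048
= 3723



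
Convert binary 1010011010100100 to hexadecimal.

Group into 4-bit nibbles from right:
  1010 = A
  0110 = 6
  1010 = A
  0100 = 4
Result: A6A4



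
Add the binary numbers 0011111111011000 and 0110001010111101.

Add column by column from the right: bit + bit + carry-in; write the sum mod 2, carry 1 when the sum is 2 or 3.
carry:  1111111111110000
        0011111111011000
+       0110001010111101
------------------------
       01010001010010101
(the carry out of the leftmost column, 0, becomes the leading bit)
Decimal check:
  0011111111011000 = 8192 + 4096 + 2048 + 1024 + 512 + 256 + 128 + 64 + 16 + 8 = 16344
  0110001010111101 = 16384 + 8192 + 512 + 128 + 32 + 16 + 8 + 4 + 1 = 25277
  16344 + 25277 = 41621, and 01010001010010101 = 32768 + 8192 + 512 + 128 + 16 + 4 + 1 = 41621 ✓



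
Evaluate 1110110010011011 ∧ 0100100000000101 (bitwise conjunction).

AND: 1 only when both bits are 1
  1110110010011011
& 0100100000000101
------------------
  0100100000000001
Decimal: 60571 & 18437 = 18433



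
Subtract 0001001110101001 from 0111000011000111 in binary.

Method 1 - Direct subtraction (column by column from the right: bit − bit − borrow-in; if negative, add 2 and borrow 1 from the next column):
borrow: 0011111001110000
        0111000011000111
-       0001001110101001
------------------------
        0101110100011110

Method 2 - Add two's complement:
Two's complement of 0001001110101001: invert → 1110110001010110, add 1 → 1110110001010111
  0111000011000111
+ 1110110001010111
------------------
 10101110100011110  (end carry out of the top bit = 1)
Discarding the end carry: 0101110100011110
Decimal check:
  0111000011000111 = 16384 + 8192 + 4096 + 128 + 64 + 4 + 2 + 1 = 28871
  0001001110101001 = 4096 + 512 + 256 + 128 + 32 + 8 + 1 = 5033
  28871 - 5033 = 23838, and 0101110100011110 = 16384 + 4096 + 2048 + 1024 + 256 + 16 + 8 + 4 + 2 = 23838 ✓



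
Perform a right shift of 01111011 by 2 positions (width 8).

Original: 01111011 (decimal 123)
Shift right by 2 positions
Drop the 2 low bits; fill with zeros on the left
Result: 00011110 (decimal 30)
Equivalent: 123 >> 2 = 123 ÷ 2^2 = 30



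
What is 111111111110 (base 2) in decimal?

Sum of powers of 2 for each 1-bit:
2^1 + 2^2 + 2^3 + 2^4 + 2^5 + 2^6 + 2^7 + 2^8 + 2^9 + 2^10 + 2^11
= 2 + 4 + 8 + 16 + 32 + 64 + 128 + 256 + 512 + 1024 + 2048
= 4094



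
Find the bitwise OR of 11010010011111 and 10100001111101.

OR: 1 when either bit is 1
  11010010011111
| 10100001111101
----------------
  11110011111111
Decimal: 13471 | 10365 = 15615



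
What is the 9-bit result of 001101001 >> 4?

Original: 001101001 (decimal 105)
Shift right by 4 positions
Drop the 4 low bits; fill with zeros on the left
Result: 000000110 (decimal 6)
Equivalent: 105 >> 4 = 105 ÷ 2^4 = 6



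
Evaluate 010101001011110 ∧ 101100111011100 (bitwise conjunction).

AND: 1 only when both bits are 1
  010101001011110
& 101100111011100
-----------------
  000100001011100
Decimal: 10846 & 23004 = 2140



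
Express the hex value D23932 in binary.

Convert each hex digit to 4 bits:
  D = 1101
  2 = 0010
  3 = 0011
  9 = 1001
  3 = 0011
  2 = 0010
Concatenate: 110100100011100100110010



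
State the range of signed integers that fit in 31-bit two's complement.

For 31-bit two's complement:
Minimum: -2^30 = -1073741824
Maximum: 2^30 - 1 = 1073741823



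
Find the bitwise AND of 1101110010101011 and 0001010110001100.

AND: 1 only when both bits are 1
  1101110010101011
& 0001010110001100
------------------
  0001010010001000
Decimal: 56491 & 5516 = 5256



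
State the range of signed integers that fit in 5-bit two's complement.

For 5-bit two's complement:
Minimum: -2^4 = -16
Maximum: 2^4 - 1 = 15



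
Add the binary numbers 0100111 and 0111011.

Add column by column from the right: bit + bit + carry-in; write the sum mod 2, carry 1 when the sum is 2 or 3.
carry:  1111110
        0100111
+       0111011
---------------
       01100010
(the carry out of the leftmost column, 0, becomes the leading bit)
Decimal check:
  0100111 = 32 + 4 + 2 + 1 = 39
  0111011 = 32 + 16 + 8 + 2 + 1 = 59
  39 + 59 = 98, and 01100010 = 64 + 32 + 2 = 98 ✓



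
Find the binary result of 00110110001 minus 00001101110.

Method 1 - Direct subtraction (column by column from the right: bit − bit − borrow-in; if negative, add 2 and borrow 1 from the next column):
borrow: 00010011100
        00110110001
-       00001101110
-------------------
        00101000011

Method 2 - Add two's complement:
Two's complement of 00001101110: invert → 11110010001, add 1 → 11110010010
  00110110001
+ 11110010010
-------------
 100101000011  (end carry out of the top bit = 1)
Discarding the end carry: 00101000011
Decimal check:
  00110110001 = 256 + 128 + 32 + 16 + 1 = 433
  00001101110 = 64 + 32 + 8 + 4 + 2 = 110
  433 - 110 = 323, and 00101000011 = 256 + 64 + 2 + 1 = 323 ✓



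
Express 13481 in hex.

Using repeated division by 16 (digits 10–15 are A–F):
13481 ÷ 16 = 842 remainder 9
842 ÷ 16 = 52 remainder 10 (A)
52 ÷ 16 = 3 remainder 4
3 ÷ 16 = 0 remainder 3
Reading remainders bottom to top: 34A9



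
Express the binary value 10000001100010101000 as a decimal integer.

Sum of powers of 2 for each 1-bit:
2^3 + 2^5 + 2^7 + 2^11 + 2^12 + 2^19
= 8 + 32 + 128 + 2048 + 4096 + 524288
= 530600



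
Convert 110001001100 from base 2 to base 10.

Sum of powers of 2 for each 1-bit:
2^2 + 2^3 + 2^6 + 2^10 + 2^11
= 4 + 8 + 64 + 1024 + 2048
= 3148



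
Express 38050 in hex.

Using repeated division by 16 (digits 10–15 are A–F):
38050 ÷ 16 = 2378 remainder 2
2378 ÷ 16 = 148 remainder 10 (A)
148 ÷ 16 = 9 remainder 4
9 ÷ 16 = 0 remainder 9
Reading remainders bottom to top: 94A2



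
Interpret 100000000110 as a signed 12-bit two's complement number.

Binary: 100000000110
Sign bit: 1 (negative)
Invert: 011111111001
Add 1:  011111111010
Magnitude: 011111111010 = 1024 + 512 + 256 + 128 + 64 + 32 + 16 + 8 + 2 = 2042
Value: -2042



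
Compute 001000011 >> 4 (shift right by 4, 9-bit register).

Original: 001000011 (decimal 67)
Shift right by 4 positions
Drop the 4 low bits; fill with zeros on the left
Result: 000000100 (decimal 4)
Equivalent: 67 >> 4 = 67 ÷ 2^4 = 4



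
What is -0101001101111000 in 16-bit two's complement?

Original: 0101001101111000
Step 1 - Invert all bits: 1010110010000111
Step 2 - Add 1: 1010110010001000
Verification: 0101001101111000 + 1010110010001000 = 10000000000000000; discarding the end carry (carry out of the top bit) leaves the 16-bit value 0000000000000000, as required for x + (-x)



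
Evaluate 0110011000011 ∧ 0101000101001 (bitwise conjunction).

AND: 1 only when both bits are 1
  0110011000011
& 0101000101001
---------------
  0100000000001
Decimal: 3267 & 2601 = 2049



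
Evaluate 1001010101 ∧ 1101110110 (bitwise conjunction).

AND: 1 only when both bits are 1
  1001010101
& 1101110110
------------
  1001010100
Decimal: 597 & 886 = 596



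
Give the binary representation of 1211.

Using repeated division by 2:
1211 ÷ 2 = 605 remainder 1
605 ÷ 2 = 302 remainder 1
302 ÷ 2 = 151 remainder 0
151 ÷ 2 = 75 remainder 1
75 ÷ 2 = 37 remainder 1
37 ÷ 2 = 18 remainder 1
18 ÷ 2 = 9 remainder 0
9 ÷ 2 = 4 remainder 1
4 ÷ 2 = 2 remainder 0
2 ÷ 2 = 1 remainder 0
1 ÷ 2 = 0 remainder 1
Reading remainders bottom to top: 10010111011



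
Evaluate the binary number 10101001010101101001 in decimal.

Sum of powers of 2 for each 1-bit:
2^0 + 2^3 + 2^5 + 2^6 + 2^8 + 2^10 + 2^12 + 2^15 + 2^17 + 2^19
= 1 + 8 + 32 + 64 + 256 + 1024 + 4096 + 32768 + 131072 + 524288
= 693609



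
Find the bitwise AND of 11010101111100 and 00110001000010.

AND: 1 only when both bits are 1
  11010101111100
& 00110001000010
----------------
  00010001000000
Decimal: 13692 & 3138 = 1088



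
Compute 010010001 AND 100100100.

AND: 1 only when both bits are 1
  010010001
& 100100100
-----------
  000000000
Decimal: 145 & 292 = 0



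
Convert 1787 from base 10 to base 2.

Using repeated division by 2:
1787 ÷ 2 = 893 remainder 1
893 ÷ 2 = 446 remainder 1
446 ÷ 2 = 223 remainder 0
223 ÷ 2 = 111 remainder 1
111 ÷ 2 = 55 remainder 1
55 ÷ 2 = 27 remainder 1
27 ÷ 2 = 13 remainder 1
13 ÷ 2 = 6 remainder 1
6 ÷ 2 = 3 remainder 0
3 ÷ 2 = 1 remainder 1
1 ÷ 2 = 0 remainder 1
Reading remainders bottom to top: 11011111011



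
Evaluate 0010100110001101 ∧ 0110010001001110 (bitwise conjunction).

AND: 1 only when both bits are 1
  0010100110001101
& 0110010001001110
------------------
  0010000000001100
Decimal: 10637 & 25678 = 8204



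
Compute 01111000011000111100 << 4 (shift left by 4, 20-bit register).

Original: 01111000011000111100 (decimal 493116)
Shift left by 4 positions
Append 4 zeros on the right and drop the 4 high bits that overflow the 20-bit width
Result: 10000110001111000000 (decimal 549824)
Equivalent: 493116 << 4 = 493116 × 2^4 = 7889856, truncated to 20 bits = 549824



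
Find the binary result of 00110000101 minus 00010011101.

Method 1 - Direct subtraction (column by column from the right: bit − bit − borrow-in; if negative, add 2 and borrow 1 from the next column):
borrow: 00111110000
        00110000101
-       00010011101
-------------------
        00011101000

Method 2 - Add two's complement:
Two's complement of 00010011101: invert → 11101100010, add 1 → 11101100011
  00110000101
+ 11101100011
-------------
 100011101000  (end carry out of the top bit = 1)
Discarding the end carry: 00011101000
Decimal check:
  00110000101 = 256 + 128 + 4 + 1 = 389
  00010011101 = 128 + 16 + 8 + 4 + 1 = 157
  389 - 157 = 232, and 00011101000 = 128 + 64 + 32 + 8 = 232 ✓



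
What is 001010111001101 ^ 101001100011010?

XOR: 1 when bits differ
  001010111001101
^ 101001100011010
-----------------
  100011011010111
Decimal: 5581 ^ 21274 = 18135



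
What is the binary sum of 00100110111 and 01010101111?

Add column by column from the right: bit + bit + carry-in; write the sum mod 2, carry 1 when the sum is 2 or 3.
carry:  00001111110
        00100110111
+       01010101111
-------------------
       001111100110
(the carry out of the leftmost column, 0, becomes the leading bit)
Decimal check:
  00100110111 = 256 + 32 + 16 + 4 + 2 + 1 = 311
  01010101111 = 512 + 128 + 32 + 8 + 4 + 2 + 1 = 687
  311 + 687 = 998, and 001111100110 = 512 + 256 + 128 + 64 + 32 + 4 + 2 = 998 ✓



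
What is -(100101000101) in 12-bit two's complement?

Original (sign bit 1, negative): 100101000101
Step 1 - Invert all bits: 011010111010
Step 2 - Add 1: 011010111011
Verification: 100101000101 + 011010111011 = 1000000000000; discarding the end carry (carry out of the top bit) leaves the 12-bit value 000000000000, as required for x + (-x)



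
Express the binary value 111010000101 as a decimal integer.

Sum of powers of 2 for each 1-bit:
2^0 + 2^2 + 2^7 + 2^9 + 2^10 + 2^11
= 1 + 4 + 128 + 512 + 1024 + 2048
= 3717



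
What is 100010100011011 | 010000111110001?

OR: 1 when either bit is 1
  100010100011011
| 010000111110001
-----------------
  110010111111011
Decimal: 17691 | 8689 = 26107



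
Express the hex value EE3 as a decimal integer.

Expand by place value (powers of 16):
Digit values: E = 14
EE3 = 14 × 16^2 + 14 × 16^1 + 3 × 16^0
= 14 × 256 + 14 × 16 + 3 × 1
= 3584 + 224 + 3
= 3811



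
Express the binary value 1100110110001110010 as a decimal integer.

Sum of powers of 2 for each 1-bit:
2^1 + 2^4 + 2^5 + 2^6 + 2^10 + 2^11 + 2^13 + 2^14 + 2^17 + 2^18
= 2 + 16 + 32 + 64 + 1024 + 2048 + 8192 + 16384 + 131072 + 262144
= 420978



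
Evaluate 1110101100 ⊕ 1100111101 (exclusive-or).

XOR: 1 when bits differ
  1110101100
^ 1100111101
------------
  0010010001
Decimal: 940 ^ 829 = 145



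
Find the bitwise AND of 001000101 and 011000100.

AND: 1 only when both bits are 1
  001000101
& 011000100
-----------
  001000100
Decimal: 69 & 196 = 68



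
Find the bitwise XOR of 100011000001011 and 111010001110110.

XOR: 1 when bits differ
  100011000001011
^ 111010001110110
-----------------
  011001001111101
Decimal: 17931 ^ 29814 = 12925



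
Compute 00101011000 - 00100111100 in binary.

Method 1 - Direct subtraction (column by column from the right: bit − bit − borrow-in; if negative, add 2 and borrow 1 from the next column):
borrow: 00001111000
        00101011000
-       00100111100
-------------------
        00000011100

Method 2 - Add two's complement:
Two's complement of 00100111100: invert → 11011000011, add 1 → 11011000100
  00101011000
+ 11011000100
-------------
 100000011100  (end carry out of the top bit = 1)
Discarding the end carry: 00000011100
Decimal check:
  00101011000 = 256 + 64 + 16 + 8 = 344
  00100111100 = 256 + 32 + 16 + 8 + 4 = 316
  344 - 316 = 28, and 00000011100 = 16 + 8 + 4 = 28 ✓



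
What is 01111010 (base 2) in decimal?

Sum of powers of 2 for each 1-bit:
2^1 + 2^3 + 2^4 + 2^5 + 2^6
= 2 + 8 + 16 + 32 + 64
= 122



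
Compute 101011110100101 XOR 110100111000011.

XOR: 1 when bits differ
  101011110100101
^ 110100111000011
-----------------
  011111001100110
Decimal: 22437 ^ 27075 = 15974



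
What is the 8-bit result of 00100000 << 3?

Original: 00100000 (decimal 32)
Shift left by 3 positions
Append 3 zeros on the right and drop the 3 high bits that overflow the 8-bit width
Result: 00000000 (decimal 0)
Equivalent: 32 << 3 = 32 × 2^3 = 256, truncated to 8 bits = 0



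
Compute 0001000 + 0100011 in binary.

Add column by column from the right: bit + bit + carry-in; write the sum mod 2, carry 1 when the sum is 2 or 3.
carry:  0000000
        0001000
+       0100011
---------------
       00101011
(the carry out of the leftmost column, 0, becomes the leading bit)
Decimal check:
  0001000 = 8
  0100011 = 32 + 2 + 1 = 35
  8 + 35 = 43, and 00101011 = 32 + 8 + 2 + 1 = 43 ✓



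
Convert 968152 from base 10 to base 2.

Using repeated division by 2:
968152 ÷ 2 = 484076 remainder 0
484076 ÷ 2 = 242038 remainder 0
242038 ÷ 2 = 121019 remainder 0
121019 ÷ 2 = 60509 remainder 1
60509 ÷ 2 = 30254 remainder 1
30254 ÷ 2 = 15127 remainder 0
15127 ÷ 2 = 7563 remainder 1
7563 ÷ 2 = 3781 remainder 1
3781 ÷ 2 = 1890 remainder 1
1890 ÷ 2 = 945 remainder 0
945 ÷ 2 = 472 remainder 1
472 ÷ 2 = 236 remainder 0
236 ÷ 2 = 118 remainder 0
118 ÷ 2 = 59 remainder 0
59 ÷ 2 = 29 remainder 1
29 ÷ 2 = 14 remainder 1
14 ÷ 2 = 7 remainder 0
7 ÷ 2 = 3 remainder 1
3 ÷ 2 = 1 remainder 1
1 ÷ 2 = 0 remainder 1
Reading remainders bottom to top: 11101100010111011000



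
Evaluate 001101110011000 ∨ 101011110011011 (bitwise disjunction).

OR: 1 when either bit is 1
  001101110011000
| 101011110011011
-----------------
  101111110011011
Decimal: 7064 | 22427 = 24475



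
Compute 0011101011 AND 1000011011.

AND: 1 only when both bits are 1
  0011101011
& 1000011011
------------
  0000001011
Decimal: 235 & 539 = 11



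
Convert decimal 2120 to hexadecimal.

Using repeated division by 16 (digits 10–15 are A–F):
2120 ÷ 16 = 132 remainder 8
132 ÷ 16 = 8 remainder 4
8 ÷ 16 = 0 remainder 8
Reading remainders bottom to top: 848



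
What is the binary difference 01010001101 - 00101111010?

Method 1 - Direct subtraction (column by column from the right: bit − bit − borrow-in; if negative, add 2 and borrow 1 from the next column):
borrow: 01011100100
        01010001101
-       00101111010
-------------------
        00100010011

Method 2 - Add two's complement:
Two's complement of 00101111010: invert → 11010000101, add 1 → 11010000110
  01010001101
+ 11010000110
-------------
 100100010011  (end carry out of the top bit = 1)
Discarding the end carry: 00100010011
Decimal check:
  01010001101 = 512 + 128 + 8 + 4 + 1 = 653
  00101111010 = 256 + 64 + 32 + 16 + 8 + 2 = 378
  653 - 378 = 275, and 00100010011 = 256 + 16 + 2 + 1 = 275 ✓



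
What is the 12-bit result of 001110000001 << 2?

Original: 001110000001 (decimal 897)
Shift left by 2 positions
Append 2 zeros on the right
Result: 111000000100 (decimal 3588)
Equivalent: 897 << 2 = 897 × 2^2 = 3588



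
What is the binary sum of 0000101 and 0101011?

Add column by column from the right: bit + bit + carry-in; write the sum mod 2, carry 1 when the sum is 2 or 3.
carry:  0011110
        0000101
+       0101011
---------------
       00110000
(the carry out of the leftmost column, 0, becomes the leading bit)
Decimal check:
  0000101 = 4 + 1 = 5
  0101011 = 32 + 8 + 2 + 1 = 43
  5 + 43 = 48, and 00110000 = 32 + 16 = 48 ✓



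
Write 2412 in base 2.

Using repeated division by 2:
2412 ÷ 2 = 1206 remainder 0
1206 ÷ 2 = 603 remainder 0
603 ÷ 2 = 301 remainder 1
301 ÷ 2 = 150 remainder 1
150 ÷ 2 = 75 remainder 0
75 ÷ 2 = 37 remainder 1
37 ÷ 2 = 18 remainder 1
18 ÷ 2 = 9 remainder 0
9 ÷ 2 = 4 remainder 1
4 ÷ 2 = 2 remainder 0
2 ÷ 2 = 1 remainder 0
1 ÷ 2 = 0 remainder 1
Reading remainders bottom to top: 100101101100



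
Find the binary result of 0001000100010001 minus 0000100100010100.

Method 1 - Direct subtraction (column by column from the right: bit − bit − borrow-in; if negative, add 2 and borrow 1 from the next column):
borrow: 0001111111111000
        0001000100010001
-       0000100100010100
------------------------
        0000011111111101

Method 2 - Add two's complement:
Two's complement of 0000100100010100: invert → 1111011011101011, add 1 → 1111011011101100
  0001000100010001
+ 1111011011101100
------------------
 10000011111111101  (end carry out of the top bit = 1)
Discarding the end carry: 0000011111111101
Decimal check:
  0001000100010001 = 4096 + 256 + 16 + 1 = 4369
  0000100100010100 = 2048 + 256 + 16 + 4 = 2324
  4369 - 2324 = 2045, and 0000011111111101 = 1024 + 512 + 256 + 128 + 64 + 32 + 16 + 8 + 4 + 1 = 2045 ✓



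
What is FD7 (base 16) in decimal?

Expand by place value (powers of 16):
Digit values: F = 15, D = 13
FD7 = 15 × 16^2 + 13 × 16^1 + 7 × 16^0
= 15 × 256 + 13 × 16 + 7 × 1
= 3840 + 208 + 7
= 4055



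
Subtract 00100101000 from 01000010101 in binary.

Method 1 - Direct subtraction (column by column from the right: bit − bit − borrow-in; if negative, add 2 and borrow 1 from the next column):
borrow: 01111010000
        01000010101
-       00100101000
-------------------
        00011101101

Method 2 - Add two's complement:
Two's complement of 00100101000: invert → 11011010111, add 1 → 11011011000
  01000010101
+ 11011011000
-------------
 100011101101  (end carry out of the top bit = 1)
Discarding the end carry: 00011101101
Decimal check:
  01000010101 = 512 + 16 + 4 + 1 = 533
  00100101000 = 256 + 32 + 8 = 296
  533 - 296 = 237, and 00011101101 = 128 + 64 + 32 + 8 + 4 + 1 = 237 ✓



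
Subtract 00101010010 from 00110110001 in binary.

Method 1 - Direct subtraction (column by column from the right: bit − bit − borrow-in; if negative, add 2 and borrow 1 from the next column):
borrow: 00010111100
        00110110001
-       00101010010
-------------------
        00001011111

Method 2 - Add two's complement:
Two's complement of 00101010010: invert → 11010101101, add 1 → 11010101110
  00110110001
+ 11010101110
-------------
 100001011111  (end carry out of the top bit = 1)
Discarding the end carry: 00001011111
Decimal check:
  00110110001 = 256 + 128 + 32 + 16 + 1 = 433
  00101010010 = 256 + 64 + 16 + 2 = 338
  433 - 338 = 95, and 00001011111 = 64 + 16 + 8 + 4 + 2 + 1 = 95 ✓



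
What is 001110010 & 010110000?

AND: 1 only when both bits are 1
  001110010
& 010110000
-----------
  000110000
Decimal: 114 & 176 = 48



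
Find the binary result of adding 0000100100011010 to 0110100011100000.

Add column by column from the right: bit + bit + carry-in; write the sum mod 2, carry 1 when the sum is 2 or 3.
carry:  0001000000000000
        0000100100011010
+       0110100011100000
------------------------
       00111000111111010
(the carry out of the leftmost column, 0, becomes the leading bit)
Decimal check:
  0000100100011010 = 2048 + 256 + 16 + 8 + 2 = 2330
  0110100011100000 = 16384 + 8192 + 2048 + 128 + 64 + 32 = 26848
  2330 + 26848 = 29178, and 00111000111111010 = 16384 + 8192 + 4096 + 256 + 128 + 64 + 32 + 16 + 8 + 2 = 29178 ✓



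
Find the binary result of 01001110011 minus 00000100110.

Method 1 - Direct subtraction (column by column from the right: bit − bit − borrow-in; if negative, add 2 and borrow 1 from the next column):
borrow: 00000011000
        01001110011
-       00000100110
-------------------
        01001001101

Method 2 - Add two's complement:
Two's complement of 00000100110: invert → 11111011001, add 1 → 11111011010
  01001110011
+ 11111011010
-------------
 101001001101  (end carry out of the top bit = 1)
Discarding the end carry: 01001001101
Decimal check:
  01001110011 = 512 + 64 + 32 + 16 + 2 + 1 = 627
  00000100110 = 32 + 4 + 2 = 38
  627 - 38 = 589, and 01001001101 = 512 + 64 + 8 + 4 + 1 = 589 ✓



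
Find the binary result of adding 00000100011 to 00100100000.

Add column by column from the right: bit + bit + carry-in; write the sum mod 2, carry 1 when the sum is 2 or 3.
carry:  00001000000
        00000100011
+       00100100000
-------------------
       000101000011
(the carry out of the leftmost column, 0, becomes the leading bit)
Decimal check:
  00000100011 = 32 + 2 + 1 = 35
  00100100000 = 256 + 32 = 288
  35 + 288 = 323, and 000101000011 = 256 + 64 + 2 + 1 = 323 ✓



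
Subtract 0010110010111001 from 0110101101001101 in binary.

Method 1 - Direct subtraction (column by column from the right: bit − bit − borrow-in; if negative, add 2 and borrow 1 from the next column):
borrow: 0111100101100000
        0110101101001101
-       0010110010111001
------------------------
        0011111010010100

Method 2 - Add two's complement:
Two's complement of 0010110010111001: invert → 1101001101000110, add 1 → 1101001101000111
  0110101101001101
+ 1101001101000111
------------------
 10011111010010100  (end carry out of the top bit = 1)
Discarding the end carry: 0011111010010100
Decimal check:
  0110101101001101 = 16384 + 8192 + 2048 + 512 + 256 + 64 + 8 + 4 + 1 = 27469
  0010110010111001 = 8192 + 2048 + 1024 + 128 + 32 + 16 + 8 + 1 = 11449
  27469 - 11449 = 16020, and 0011111010010100 = 8192 + 4096 + 2048 + 1024 + 512 + 128 + 16 + 4 = 16020 ✓



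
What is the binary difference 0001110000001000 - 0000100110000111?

Method 1 - Direct subtraction (column by column from the right: bit − bit − borrow-in; if negative, add 2 and borrow 1 from the next column):
borrow: 0000011100001110
        0001110000001000
-       0000100110000111
------------------------
        0001001010000001

Method 2 - Add two's complement:
Two's complement of 0000100110000111: invert → 1111011001111000, add 1 → 1111011001111001
  0001110000001000
+ 1111011001111001
------------------
 10001001010000001  (end carry out of the top bit = 1)
Discarding the end carry: 0001001010000001
Decimal check:
  0001110000001000 = 4096 + 2048 + 1024 + 8 = 7176
  0000100110000111 = 2048 + 256 + 128 + 4 + 2 + 1 = 2439
  7176 - 2439 = 4737, and 0001001010000001 = 4096 + 512 + 128 + 1 = 4737 ✓



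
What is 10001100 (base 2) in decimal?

Sum of powers of 2 for each 1-bit:
2^2 + 2^3 + 2^7
= 4 + 8 + 128
= 140



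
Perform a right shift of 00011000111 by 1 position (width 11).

Original: 00011000111 (decimal 199)
Shift right by 1 position
Drop the 1 low bit; fill with zero on the left
Result: 00001100011 (decimal 99)
Equivalent: 199 >> 1 = 199 ÷ 2^1 = 99



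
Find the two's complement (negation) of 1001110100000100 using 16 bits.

Original (sign bit 1, negative): 1001110100000100
Step 1 - Invert all bits: 0110001011111011
Step 2 - Add 1: 0110001011111100
Verification: 1001110100000100 + 0110001011111100 = 10000000000000000; discarding the end carry (carry out of the top bit) leaves the 16-bit value 0000000000000000, as required for x + (-x)



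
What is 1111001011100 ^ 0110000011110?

XOR: 1 when bits differ
  1111001011100
^ 0110000011110
---------------
  1001001000010
Decimal: 7772 ^ 3102 = 4674



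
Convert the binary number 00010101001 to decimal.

Sum of powers of 2 for each 1-bit:
2^0 + 2^3 + 2^5 + 2^7
= 1 + 8 + 32 + 128
= 169



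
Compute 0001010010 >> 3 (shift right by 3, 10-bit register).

Original: 0001010010 (decimal 82)
Shift right by 3 positions
Drop the 3 low bits; fill with zeros on the left
Result: 0000001010 (decimal 10)
Equivalent: 82 >> 3 = 82 ÷ 2^3 = 10



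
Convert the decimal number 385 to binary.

Using repeated division by 2:
385 ÷ 2 = 192 remainder 1
192 ÷ 2 = 96 remainder 0
96 ÷ 2 = 48 remainder 0
48 ÷ 2 = 24 remainder 0
24 ÷ 2 = 12 remainder 0
12 ÷ 2 = 6 remainder 0
6 ÷ 2 = 3 remainder 0
3 ÷ 2 = 1 remainder 1
1 ÷ 2 = 0 remainder 1
Reading remainders bottom to top: 110000001



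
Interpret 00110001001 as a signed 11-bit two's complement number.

Binary: 00110001001
Sign bit: 0 (non-negative)
Read directly as an unsigned value:
00110001001 = 256 + 128 + 8 + 1 = 393
Value: 393



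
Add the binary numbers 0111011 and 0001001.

Add column by column from the right: bit + bit + carry-in; write the sum mod 2, carry 1 when the sum is 2 or 3.
carry:  1110110
        0111011
+       0001001
---------------
       01000100
(the carry out of the leftmost column, 0, becomes the leading bit)
Decimal check:
  0111011 = 32 + 16 + 8 + 2 + 1 = 59
  0001001 = 8 + 1 = 9
  59 + 9 = 68, and 01000100 = 64 + 4 = 68 ✓

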